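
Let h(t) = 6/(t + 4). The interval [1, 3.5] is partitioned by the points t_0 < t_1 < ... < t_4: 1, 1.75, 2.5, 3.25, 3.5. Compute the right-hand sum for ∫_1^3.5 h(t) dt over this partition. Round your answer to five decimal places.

Subinterval widths: 0.75, 0.75, 0.75, 0.25.
Right endpoints: 1.75, 2.5, 3.25, 3.5.
h(1.75) = 24/23, h(2.5) = 12/13, h(3.25) = 24/29, h(3.5) = 0.8.
Sum = Σ Δt_i · h(t_i).
Sum ≈ 2.29561.

2.29561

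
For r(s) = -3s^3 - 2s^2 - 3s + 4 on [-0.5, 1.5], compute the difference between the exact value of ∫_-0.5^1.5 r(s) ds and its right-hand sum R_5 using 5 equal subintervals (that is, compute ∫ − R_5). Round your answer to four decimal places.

4.4467

Exact integral: ∫_-0.5^1.5 r(s) ds ≈ -1.083333.
R_5 = -5.53.
Error ≈ -1.083333 − (-5.53) ≈ 4.4467.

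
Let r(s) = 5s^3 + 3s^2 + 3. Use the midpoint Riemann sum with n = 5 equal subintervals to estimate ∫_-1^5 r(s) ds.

Δs = (5 − (-1))/5 = 1.2.
Midpoints: -0.4, 0.8, 2, 3.2, 4.4.
r(-0.4) = 3.16, r(0.8) = 7.48, r(2) = 55, r(3.2) = 197.56, r(4.4) = 487.
Sum = Δs · [r(-0.4) + r(0.8) + r(2) + r(3.2) + r(4.4)].
Sum = 900.24.

900.24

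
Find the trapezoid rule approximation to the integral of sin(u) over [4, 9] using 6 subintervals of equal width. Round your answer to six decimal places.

0.242410

Δu = (9 − 4)/6 = 5/6.
f(4) ≈ -0.756802, f(29/6) ≈ -0.992695, f(17/3) ≈ -0.578198, f(6.5) ≈ 0.215120, f(22/3) ≈ 0.867497, f(49/6) ≈ 0.951511, f(9) ≈ 0.412118.
T_6 = (Δu/2)·[f(u_0) + 2f(u_1) + ... + 2f(u_{5}) + f(u_6)].
Sum ≈ 0.242410.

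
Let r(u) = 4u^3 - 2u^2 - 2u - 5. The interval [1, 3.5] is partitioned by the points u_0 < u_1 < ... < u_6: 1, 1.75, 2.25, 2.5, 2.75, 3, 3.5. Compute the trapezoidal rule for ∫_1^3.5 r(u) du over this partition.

99.875

Subinterval widths: 0.75, 0.5, 0.25, 0.25, 0.25, 0.5.
r(1) = -5, r(1.75) = 6.8125, r(2.25) = 25.9375, r(2.5) = 40, r(2.75) = 57.5625, r(3) = 79, r(3.5) = 135.
On each subinterval the trapezoid contributes (Δu_i/2)·[r(u_{i-1}) + r(u_i)].
Sum = 99.875.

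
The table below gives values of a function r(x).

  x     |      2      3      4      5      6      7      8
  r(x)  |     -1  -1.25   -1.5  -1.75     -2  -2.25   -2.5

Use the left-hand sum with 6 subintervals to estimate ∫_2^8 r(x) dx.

Δx = 1.
Sum = 1·[(-1) + (-1.25) + (-1.5) + (-1.75) + (-2) + (-2.25)] = -9.75.

-9.75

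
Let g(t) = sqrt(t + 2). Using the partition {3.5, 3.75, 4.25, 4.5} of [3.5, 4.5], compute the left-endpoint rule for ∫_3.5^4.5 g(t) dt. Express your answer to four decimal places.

2.4103

Subinterval widths: 0.25, 0.5, 0.25.
Left endpoints: 3.5, 3.75, 4.25.
g(3.5) ≈ 2.3452, g(3.75) ≈ 2.3979, g(4.25) ≈ 2.5000.
Sum = Σ Δt_i · g(t_i).
Sum ≈ 2.4103.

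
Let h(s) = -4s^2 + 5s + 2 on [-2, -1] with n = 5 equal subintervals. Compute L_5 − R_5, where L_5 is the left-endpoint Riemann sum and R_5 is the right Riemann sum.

-3.4

L_5 = -16.56.
R_5 = -13.16.
L_5 − R_5 = -3.4.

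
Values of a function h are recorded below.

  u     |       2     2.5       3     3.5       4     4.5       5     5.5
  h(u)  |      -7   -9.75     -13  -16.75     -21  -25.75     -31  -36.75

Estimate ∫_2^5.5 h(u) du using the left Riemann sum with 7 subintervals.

-62.125

Δu = 0.5.
Sum = 0.5·[(-7) + (-9.75) + (-13) + (-16.75) + (-21) + (-25.75) + (-31)] = -62.125.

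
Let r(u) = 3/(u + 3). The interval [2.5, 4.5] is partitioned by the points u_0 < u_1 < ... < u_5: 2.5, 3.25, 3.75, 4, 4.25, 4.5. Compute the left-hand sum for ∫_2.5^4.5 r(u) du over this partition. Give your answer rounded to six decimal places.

0.970793

Subinterval widths: 0.75, 0.5, 0.25, 0.25, 0.25.
Left endpoints: 2.5, 3.25, 3.75, 4, 4.25.
r(2.5) = 6/11, r(3.25) = 0.48, r(3.75) = 4/9, r(4) = 3/7, r(4.25) = 12/29.
Sum = Σ Δu_i · r(u_i).
Sum ≈ 0.970793.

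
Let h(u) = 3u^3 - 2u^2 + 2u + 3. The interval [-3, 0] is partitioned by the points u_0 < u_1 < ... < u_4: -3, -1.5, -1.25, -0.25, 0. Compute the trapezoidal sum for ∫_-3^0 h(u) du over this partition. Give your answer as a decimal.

-92.76953125

Subinterval widths: 1.5, 0.25, 1, 0.25.
h(-3) = -102, h(-1.5) = -14.625, h(-1.25) = -8.484375, h(-0.25) = 2.328125, h(0) = 3.
On each subinterval the trapezoid contributes (Δu_i/2)·[h(u_{i-1}) + h(u_i)].
Sum = -92.76953125.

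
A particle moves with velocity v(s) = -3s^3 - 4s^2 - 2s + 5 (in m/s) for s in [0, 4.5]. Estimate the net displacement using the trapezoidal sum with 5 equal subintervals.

Δs = (4.5 − 0)/5 = 0.9.
v(0) = 5, v(0.9) = -2.227, v(1.8) = -29.056, v(2.7) = -88.609, v(3.6) = -194.008, v(4.5) = -358.375.
T_5 = (Δs/2)·[v(s_0) + 2v(s_1) + ... + 2v(s_{4}) + v(s_5)].
Sum = -441.52875.

-441.52875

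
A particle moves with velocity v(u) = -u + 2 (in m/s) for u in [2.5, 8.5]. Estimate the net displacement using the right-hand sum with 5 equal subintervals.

-24.6

Δu = (8.5 − 2.5)/5 = 1.2.
Right endpoints: 3.7, 4.9, 6.1, 7.3, 8.5.
v(3.7) = -1.7, v(4.9) = -2.9, v(6.1) = -4.1, v(7.3) = -5.3, v(8.5) = -6.5.
Sum = Δu · [v(3.7) + v(4.9) + v(6.1) + v(7.3) + v(8.5)].
Sum = -24.6.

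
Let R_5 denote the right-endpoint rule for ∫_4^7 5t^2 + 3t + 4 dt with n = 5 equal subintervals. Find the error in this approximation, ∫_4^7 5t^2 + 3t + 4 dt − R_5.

-53.1

Exact integral: ∫_4^7 f(t) dt = 526.5.
R_5 = 579.6.
Error = 526.5 − 579.6 = -53.1.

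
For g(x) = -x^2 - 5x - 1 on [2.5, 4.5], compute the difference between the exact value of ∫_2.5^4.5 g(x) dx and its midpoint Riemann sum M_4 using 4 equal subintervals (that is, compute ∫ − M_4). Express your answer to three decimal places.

-0.042

Exact integral: ∫_2.5^4.5 g(x) dx ≈ -62.16667.
M_4 = -62.125.
Error ≈ -62.16667 − (-62.125) ≈ -0.042.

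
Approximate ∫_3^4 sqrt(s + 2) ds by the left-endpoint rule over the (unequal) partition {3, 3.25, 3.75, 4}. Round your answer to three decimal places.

Subinterval widths: 0.25, 0.5, 0.25.
Left endpoints: 3, 3.25, 3.75.
f(3) ≈ 2.236, f(3.25) ≈ 2.291, f(3.75) ≈ 2.398.
Sum = Σ Δs_i · f(s_i).
Sum ≈ 2.304.

2.304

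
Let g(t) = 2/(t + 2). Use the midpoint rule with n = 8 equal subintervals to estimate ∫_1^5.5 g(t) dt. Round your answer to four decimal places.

Δt = (5.5 − 1)/8 = 0.5625.
Midpoints: 1.28125, 1.84375, 2.40625, 2.96875, 3.53125, 4.09375, 4.65625, 5.21875.
g(1.28125) = 64/105, g(1.84375) = 64/123, g(2.40625) = 64/141, g(2.96875) = 64/159, g(3.53125) = 64/177, g(4.09375) = 64/195, g(4.65625) = 64/213, g(5.21875) = 64/231.
Sum = Δt · [g(1.28125) + g(1.84375) + g(2.40625) + ...].
Sum ≈ 1.8301.

1.8301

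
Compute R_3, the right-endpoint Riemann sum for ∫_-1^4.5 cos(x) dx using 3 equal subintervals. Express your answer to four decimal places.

-0.7841

Δx = (4.5 − (-1))/3 = 11/6.
Right endpoints: 5/6, 8/3, 4.5.
f(5/6) ≈ 0.6724, f(8/3) ≈ -0.8893, f(4.5) ≈ -0.2108.
Sum = Δx · [f(5/6) + f(8/3) + f(4.5)].
Sum ≈ -0.7841.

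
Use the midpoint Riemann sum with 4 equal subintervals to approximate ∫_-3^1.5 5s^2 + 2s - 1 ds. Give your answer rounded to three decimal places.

37.002

Δs = (1.5 − (-3))/4 = 1.125.
Midpoints: -2.4375, -1.3125, -0.1875, 0.9375.
f(-2.4375) = 23.83203125, f(-1.3125) = 4.98828125, f(-0.1875) = -1.19921875, f(0.9375) = 5.26953125.
Sum = Δs · [f(-2.4375) + f(-1.3125) + f(-0.1875) + f(0.9375)].
Sum ≈ 37.002.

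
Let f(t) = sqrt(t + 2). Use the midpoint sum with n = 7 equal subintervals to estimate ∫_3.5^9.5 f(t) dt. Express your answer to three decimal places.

Δt = (9.5 − 3.5)/7 = 6/7.
Midpoints: 55/14, 67/14, 79/14, 6.5, 103/14, 115/14, 127/14.
f(55/14) ≈ 2.435, f(67/14) ≈ 2.605, f(79/14) ≈ 2.765, f(6.5) ≈ 2.915, f(103/14) ≈ 3.059, f(115/14) ≈ 3.196, f(127/14) ≈ 3.327.
Sum = Δt · [f(55/14) + f(67/14) + f(79/14) + ...].
Sum ≈ 17.402.

17.402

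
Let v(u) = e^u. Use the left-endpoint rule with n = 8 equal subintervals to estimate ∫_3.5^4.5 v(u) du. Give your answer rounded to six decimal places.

53.419396

Δu = (4.5 − 3.5)/8 = 0.125.
Left endpoints: 3.5, 3.625, 3.75, 3.875, 4, 4.125, 4.25, 4.375.
v(3.5) ≈ 33.115452, v(3.625) ≈ 37.524723, v(3.75) ≈ 42.521082, v(3.875) ≈ 48.182698, v(4) ≈ 54.598150, v(4.125) ≈ 61.867809, v(4.25) ≈ 70.105412, v(4.375) ≈ 79.439840.
Sum = Δu · [v(3.5) + v(3.625) + v(3.75) + ...].
Sum ≈ 53.419396.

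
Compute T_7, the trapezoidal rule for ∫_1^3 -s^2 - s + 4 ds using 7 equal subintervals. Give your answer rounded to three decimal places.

-4.694

Δs = (3 − 1)/7 = 2/7.
f(1) = 2, f(9/7) = 52/49, f(11/7) = -2/49, f(13/7) = -64/49, f(15/7) = -134/49, f(17/7) = -212/49, f(19/7) = -298/49, f(3) = -8.
T_7 = (Δs/2)·[f(s_0) + 2f(s_1) + ... + 2f(s_{6}) + f(s_7)].
Sum ≈ -4.694.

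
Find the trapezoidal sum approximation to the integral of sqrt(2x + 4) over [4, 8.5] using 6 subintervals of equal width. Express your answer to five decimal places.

Δx = (8.5 − 4)/6 = 0.75.
f(4) ≈ 3.46410, f(4.75) ≈ 3.67423, f(5.5) ≈ 3.87298, f(6.25) ≈ 4.06202, f(7) ≈ 4.24264, f(7.75) ≈ 4.41588, f(8.5) ≈ 4.58258.
T_6 = (Δx/2)·[f(x_0) + 2f(x_1) + ... + 2f(x_{5}) + f(x_6)].
Sum ≈ 18.21832.

18.21832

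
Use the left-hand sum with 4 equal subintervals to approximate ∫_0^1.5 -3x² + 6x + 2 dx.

5.84765625

Δx = (1.5 − 0)/4 = 0.375.
Left endpoints: 0, 0.375, 0.75, 1.125.
f(0) = 2, f(0.375) = 3.828125, f(0.75) = 4.8125, f(1.125) = 4.953125.
Sum = Δx · [f(0) + f(0.375) + f(0.75) + f(1.125)].
Sum = 5.84765625.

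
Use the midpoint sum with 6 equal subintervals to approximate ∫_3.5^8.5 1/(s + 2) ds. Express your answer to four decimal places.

0.6459

Δs = (8.5 − 3.5)/6 = 5/6.
Midpoints: 47/12, 4.75, 67/12, 77/12, 7.25, 97/12.
f(47/12) = 12/71, f(4.75) = 4/27, f(67/12) = 12/91, f(77/12) = 12/101, f(7.25) = 4/37, f(97/12) = 12/121.
Sum = Δs · [f(47/12) + f(4.75) + f(67/12) + ...].
Sum ≈ 0.6459.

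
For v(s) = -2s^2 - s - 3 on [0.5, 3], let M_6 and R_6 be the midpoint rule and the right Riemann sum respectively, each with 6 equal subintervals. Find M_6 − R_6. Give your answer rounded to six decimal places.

M_6 ≈ -29.71932870.
R_6 ≈ -34.10300926.
M_6 − R_6 ≈ 4.383681.

4.383681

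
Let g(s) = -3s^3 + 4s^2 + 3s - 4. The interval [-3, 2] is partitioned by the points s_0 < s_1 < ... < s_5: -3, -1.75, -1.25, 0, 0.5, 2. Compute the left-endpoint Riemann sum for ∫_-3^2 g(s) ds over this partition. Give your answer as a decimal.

Subinterval widths: 1.25, 0.5, 1.25, 0.5, 1.5.
Left endpoints: -3, -1.75, -1.25, 0, 0.5.
g(-3) = 104, g(-1.75) = 19.078125, g(-1.25) = 4.359375, g(0) = -4, g(0.5) = -1.875.
Sum = Σ Δs_i · g(s_i).
Sum = 140.17578125.

140.17578125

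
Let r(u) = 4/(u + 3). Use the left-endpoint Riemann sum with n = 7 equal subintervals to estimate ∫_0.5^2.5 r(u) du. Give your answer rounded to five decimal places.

1.86863

Δu = (2.5 − 0.5)/7 = 2/7.
Left endpoints: 0.5, 11/14, 15/14, 19/14, 23/14, 27/14, 31/14.
r(0.5) = 8/7, r(11/14) = 56/53, r(15/14) = 56/57, r(19/14) = 56/61, r(23/14) = 56/65, r(27/14) = 56/69, r(31/14) = 56/73.
Sum = Δu · [r(0.5) + r(11/14) + r(15/14) + ...].
Sum ≈ 1.86863.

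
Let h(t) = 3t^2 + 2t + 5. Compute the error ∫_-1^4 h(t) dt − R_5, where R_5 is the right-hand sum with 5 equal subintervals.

Exact integral: ∫_-1^4 h(t) dt = 105.
R_5 = 135.
Error = 105 − 135 = -30.

-30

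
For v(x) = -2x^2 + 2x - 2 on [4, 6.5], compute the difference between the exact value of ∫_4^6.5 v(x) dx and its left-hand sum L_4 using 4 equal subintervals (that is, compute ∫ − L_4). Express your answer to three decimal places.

Exact integral: ∫_4^6.5 v(x) dx ≈ -119.16667.
L_4 = -104.6484375.
Error ≈ -119.16667 − (-104.6484375) ≈ -14.518.

-14.518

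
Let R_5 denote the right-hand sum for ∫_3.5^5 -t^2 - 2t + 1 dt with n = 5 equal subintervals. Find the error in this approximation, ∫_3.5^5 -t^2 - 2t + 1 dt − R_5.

Exact integral: ∫_3.5^5 f(t) dt = -38.625.
R_5 = -41.01.
Error = -38.625 − (-41.01) = 2.385.

2.385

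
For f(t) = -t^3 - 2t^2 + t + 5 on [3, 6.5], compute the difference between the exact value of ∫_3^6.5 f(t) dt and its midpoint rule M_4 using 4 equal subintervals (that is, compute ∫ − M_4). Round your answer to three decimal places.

Exact integral: ∫_3^6.5 f(t) dt ≈ -556.97396.
M_4 ≈ -553.34521.
Error ≈ -556.97396 − (-553.34521) ≈ -3.629.

-3.629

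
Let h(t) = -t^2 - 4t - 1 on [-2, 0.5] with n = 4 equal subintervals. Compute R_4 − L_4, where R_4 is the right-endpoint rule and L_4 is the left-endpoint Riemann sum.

R_4 = 0.17578125.
L_4 = 4.08203125.
R_4 − L_4 = -3.90625.

-3.90625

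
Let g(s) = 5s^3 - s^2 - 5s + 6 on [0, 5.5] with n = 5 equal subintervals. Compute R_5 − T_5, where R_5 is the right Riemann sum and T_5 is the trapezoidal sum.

R_5 = 1516.1575.
T_5 = 1090.38875.
R_5 − T_5 = 425.76875.

425.76875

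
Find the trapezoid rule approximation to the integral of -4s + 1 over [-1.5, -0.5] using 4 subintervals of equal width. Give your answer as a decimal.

5

Δs = (-0.5 − (-1.5))/4 = 0.25.
f(-1.5) = 7, f(-1.25) = 6, f(-1) = 5, f(-0.75) = 4, f(-0.5) = 3.
T_4 = (Δs/2)·[f(s_0) + 2f(s_1) + 2f(s_2) + 2f(s_3) + f(s_4)].
Sum = 5.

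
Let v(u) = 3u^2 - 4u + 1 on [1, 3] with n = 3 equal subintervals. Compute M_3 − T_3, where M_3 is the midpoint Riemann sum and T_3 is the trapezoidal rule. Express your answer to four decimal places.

-0.6667

M_3 ≈ 11.777778.
T_3 ≈ 12.444444.
M_3 − T_3 ≈ -0.6667.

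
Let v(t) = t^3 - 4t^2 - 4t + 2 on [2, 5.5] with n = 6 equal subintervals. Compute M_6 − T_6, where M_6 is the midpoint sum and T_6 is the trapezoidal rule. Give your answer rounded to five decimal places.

M_6 ≈ -32.6205874.
T_6 ≈ -30.4619502.
M_6 − T_6 ≈ -2.15864.

-2.15864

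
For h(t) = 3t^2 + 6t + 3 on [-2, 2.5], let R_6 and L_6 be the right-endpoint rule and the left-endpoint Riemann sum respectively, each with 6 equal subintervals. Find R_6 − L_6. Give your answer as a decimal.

25.3125

R_6 = 57.796875.
L_6 = 32.484375.
R_6 − L_6 = 25.3125.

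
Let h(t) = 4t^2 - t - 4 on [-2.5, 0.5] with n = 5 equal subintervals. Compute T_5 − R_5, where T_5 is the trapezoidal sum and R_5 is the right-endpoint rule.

8.1

T_5 = 12.72.
R_5 = 4.62.
T_5 − R_5 = 8.1.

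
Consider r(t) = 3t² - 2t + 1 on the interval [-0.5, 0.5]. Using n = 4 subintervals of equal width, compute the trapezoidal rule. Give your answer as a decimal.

1.28125

Δt = (0.5 − (-0.5))/4 = 0.25.
r(-0.5) = 2.75, r(-0.25) = 1.6875, r(0) = 1, r(0.25) = 0.6875, r(0.5) = 0.75.
T_4 = (Δt/2)·[r(t_0) + 2r(t_1) + 2r(t_2) + 2r(t_3) + r(t_4)].
Sum = 1.28125.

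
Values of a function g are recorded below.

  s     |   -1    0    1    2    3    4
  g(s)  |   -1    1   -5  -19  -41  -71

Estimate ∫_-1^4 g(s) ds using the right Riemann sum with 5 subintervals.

Δs = 1.
Sum = 1·[1 + (-5) + (-19) + (-41) + (-71)] = -135.

-135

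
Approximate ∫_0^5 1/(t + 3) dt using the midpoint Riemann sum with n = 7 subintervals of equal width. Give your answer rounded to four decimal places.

Δt = (5 − 0)/7 = 5/7.
Midpoints: 5/14, 15/14, 25/14, 2.5, 45/14, 55/14, 65/14.
f(5/14) = 14/47, f(15/14) = 14/57, f(25/14) = 14/67, f(2.5) = 2/11, f(45/14) = 14/87, f(55/14) = 14/97, f(65/14) = 14/107.
Sum = Δt · [f(5/14) + f(15/14) + f(25/14) + ...].
Sum ≈ 0.9788.

0.9788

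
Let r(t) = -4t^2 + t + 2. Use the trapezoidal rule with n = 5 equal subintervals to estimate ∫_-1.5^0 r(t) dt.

Δt = (0 − (-1.5))/5 = 0.3.
r(-1.5) = -8.5, r(-1.2) = -4.96, r(-0.9) = -2.14, r(-0.6) = -0.04, r(-0.3) = 1.34, r(0) = 2.
T_5 = (Δt/2)·[r(t_0) + 2r(t_1) + ... + 2r(t_{4}) + r(t_5)].
Sum = -2.715.

-2.715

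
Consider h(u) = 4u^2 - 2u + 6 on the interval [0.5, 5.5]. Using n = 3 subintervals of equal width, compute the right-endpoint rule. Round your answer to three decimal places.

Δu = (5.5 − 0.5)/3 = 5/3.
Right endpoints: 13/6, 23/6, 5.5.
h(13/6) = 184/9, h(23/6) = 514/9, h(5.5) = 116.
Sum = Δu · [h(13/6) + h(23/6) + h(5.5)].
Sum ≈ 322.593.

322.593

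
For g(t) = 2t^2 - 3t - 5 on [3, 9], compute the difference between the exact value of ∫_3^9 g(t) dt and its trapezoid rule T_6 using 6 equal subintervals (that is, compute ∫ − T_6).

Exact integral: ∫_3^9 g(t) dt = 330.
T_6 = 332.
Error = 330 − 332 = -2.

-2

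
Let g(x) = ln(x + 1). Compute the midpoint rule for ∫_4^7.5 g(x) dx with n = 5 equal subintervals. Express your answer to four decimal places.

Δx = (7.5 − 4)/5 = 0.7.
Midpoints: 4.35, 5.05, 5.75, 6.45, 7.15.
g(4.35) ≈ 1.6771, g(5.05) ≈ 1.8001, g(5.75) ≈ 1.9095, g(6.45) ≈ 2.0082, g(7.15) ≈ 2.0980.
Sum = Δx · [g(4.35) + g(5.05) + g(5.75) + g(6.45) + g(7.15)].
Sum ≈ 6.6451.

6.6451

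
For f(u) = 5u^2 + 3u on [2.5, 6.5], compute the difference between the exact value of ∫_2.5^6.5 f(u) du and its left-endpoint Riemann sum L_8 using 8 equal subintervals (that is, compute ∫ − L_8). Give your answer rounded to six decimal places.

Exact integral: ∫_2.5^6.5 f(u) du ≈ 485.66666667.
L_8 = 438.5.
Error ≈ 485.66666667 − 438.5 ≈ 47.166667.

47.166667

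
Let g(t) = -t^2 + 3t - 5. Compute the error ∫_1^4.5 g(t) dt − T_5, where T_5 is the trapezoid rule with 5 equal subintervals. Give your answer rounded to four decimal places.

0.2858

Exact integral: ∫_1^4.5 g(t) dt ≈ -18.666667.
T_5 = -18.9525.
Error ≈ -18.666667 − (-18.9525) ≈ 0.2858.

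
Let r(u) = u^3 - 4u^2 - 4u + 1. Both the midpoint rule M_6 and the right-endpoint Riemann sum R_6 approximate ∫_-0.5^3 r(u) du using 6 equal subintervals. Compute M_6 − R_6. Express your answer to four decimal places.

6.4546

M_6 ≈ -29.907480.
R_6 ≈ -36.362124.
M_6 − R_6 ≈ 6.4546.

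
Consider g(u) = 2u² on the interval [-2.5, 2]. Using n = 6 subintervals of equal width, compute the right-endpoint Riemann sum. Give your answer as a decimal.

14.90625

Δu = (2 − (-2.5))/6 = 0.75.
Right endpoints: -1.75, -1, -0.25, 0.5, 1.25, 2.
g(-1.75) = 6.125, g(-1) = 2, g(-0.25) = 0.125, g(0.5) = 0.5, g(1.25) = 3.125, g(2) = 8.
Sum = Δu · [g(-1.75) + g(-1) + g(-0.25) + ...].
Sum = 14.90625.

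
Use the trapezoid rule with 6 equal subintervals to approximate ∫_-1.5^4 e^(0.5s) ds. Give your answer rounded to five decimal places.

14.07470

Δs = (4 − (-1.5))/6 = 11/12.
f(-1.5) ≈ 0.47237, f(-7/12) ≈ 0.74702, f(1/3) ≈ 1.18136, f(1.25) ≈ 1.86825, f(13/6) ≈ 2.95451, f(37/12) ≈ 4.67237, f(4) ≈ 7.38906.
T_6 = (Δs/2)·[f(s_0) + 2f(s_1) + ... + 2f(s_{5}) + f(s_6)].
Sum ≈ 14.07470.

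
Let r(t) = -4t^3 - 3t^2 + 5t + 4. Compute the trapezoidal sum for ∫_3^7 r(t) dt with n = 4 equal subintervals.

-2562

Δt = (7 − 3)/4 = 1.
r(3) = -116, r(4) = -280, r(5) = -546, r(6) = -938, r(7) = -1480.
T_4 = (Δt/2)·[r(t_0) + 2r(t_1) + 2r(t_2) + 2r(t_3) + r(t_4)].
Sum = -2562.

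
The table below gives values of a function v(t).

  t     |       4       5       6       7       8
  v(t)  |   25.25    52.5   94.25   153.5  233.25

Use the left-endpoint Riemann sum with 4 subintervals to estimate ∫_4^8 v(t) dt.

Δt = 1.
Sum = 1·[25.25 + 52.5 + 94.25 + 153.5] = 325.5.

325.5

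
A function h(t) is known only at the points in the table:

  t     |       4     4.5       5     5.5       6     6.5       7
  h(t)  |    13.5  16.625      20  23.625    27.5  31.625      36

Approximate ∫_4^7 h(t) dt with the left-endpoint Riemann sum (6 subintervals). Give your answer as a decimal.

Δt = 0.5.
Sum = 0.5·[13.5 + 16.625 + 20 + 23.625 + 27.5 + 31.625] = 66.4375.

66.4375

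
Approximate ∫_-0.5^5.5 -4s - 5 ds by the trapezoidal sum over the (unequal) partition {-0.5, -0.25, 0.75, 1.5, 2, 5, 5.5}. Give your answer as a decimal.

Subinterval widths: 0.25, 1, 0.75, 0.5, 3, 0.5.
f(-0.5) = -3, f(-0.25) = -4, f(0.75) = -8, f(1.5) = -11, f(2) = -13, f(5) = -25, f(5.5) = -27.
On each subinterval the trapezoid contributes (Δs_i/2)·[f(s_{i-1}) + f(s_i)].
Sum = -90.

-90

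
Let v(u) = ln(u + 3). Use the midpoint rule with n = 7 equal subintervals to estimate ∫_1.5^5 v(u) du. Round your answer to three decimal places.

6.368

Δu = (5 − 1.5)/7 = 0.5.
Midpoints: 1.75, 2.25, 2.75, 3.25, 3.75, 4.25, 4.75.
v(1.75) ≈ 1.558, v(2.25) ≈ 1.658, v(2.75) ≈ 1.749, v(3.25) ≈ 1.833, v(3.75) ≈ 1.910, v(4.25) ≈ 1.981, v(4.75) ≈ 2.048.
Sum = Δu · [v(1.75) + v(2.25) + v(2.75) + ...].
Sum ≈ 6.368.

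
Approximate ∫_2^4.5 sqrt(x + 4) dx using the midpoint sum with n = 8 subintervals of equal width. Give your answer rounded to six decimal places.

6.723204

Δx = (4.5 − 2)/8 = 0.3125.
Midpoints: 2.15625, 2.46875, 2.78125, 3.09375, 3.40625, 3.71875, 4.03125, 4.34375.
f(2.15625) ≈ 2.481179, f(2.46875) ≈ 2.543374, f(2.78125) ≈ 2.604083, f(3.09375) ≈ 2.663409, f(3.40625) ≈ 2.721443, f(3.71875) ≈ 2.778264, f(4.03125) ≈ 2.833946, f(4.34375) ≈ 2.888555.
Sum = Δx · [f(2.15625) + f(2.46875) + f(2.78125) + ...].
Sum ≈ 6.723204.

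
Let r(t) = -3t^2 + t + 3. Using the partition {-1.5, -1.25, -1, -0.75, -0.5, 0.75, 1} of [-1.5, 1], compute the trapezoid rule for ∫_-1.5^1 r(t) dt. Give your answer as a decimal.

Subinterval widths: 0.25, 0.25, 0.25, 0.25, 1.25, 0.25.
r(-1.5) = -5.25, r(-1.25) = -2.9375, r(-1) = -1, r(-0.75) = 0.5625, r(-0.5) = 1.75, r(0.75) = 2.0625, r(1) = 1.
On each subinterval the trapezoid contributes (Δt_i/2)·[r(t_{i-1}) + r(t_i)].
Sum = 1.484375.

1.484375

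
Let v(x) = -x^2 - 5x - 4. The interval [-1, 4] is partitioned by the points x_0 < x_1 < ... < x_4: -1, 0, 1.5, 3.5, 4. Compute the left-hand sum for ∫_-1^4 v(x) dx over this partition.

-50.375

Subinterval widths: 1, 1.5, 2, 0.5.
Left endpoints: -1, 0, 1.5, 3.5.
v(-1) = 0, v(0) = -4, v(1.5) = -13.75, v(3.5) = -33.75.
Sum = Σ Δx_i · v(x_i).
Sum = -50.375.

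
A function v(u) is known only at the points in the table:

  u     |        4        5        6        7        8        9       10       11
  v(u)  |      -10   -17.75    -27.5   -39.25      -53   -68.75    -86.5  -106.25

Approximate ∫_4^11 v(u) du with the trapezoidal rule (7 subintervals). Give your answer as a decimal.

-350.875

Δu = 1.
T_7 = (1/2)·[(-10) + 2·(-17.75) + 2·(-27.5) + 2·(-39.25) + 2·(-53) + 2·(-68.75) + 2·(-86.5) + (-106.25)] = -350.875.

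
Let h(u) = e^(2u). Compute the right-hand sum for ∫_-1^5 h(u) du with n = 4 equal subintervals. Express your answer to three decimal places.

34770.623

Δu = (5 − (-1))/4 = 1.5.
Right endpoints: 0.5, 2, 3.5, 5.
h(0.5) ≈ 2.718, h(2) ≈ 54.598, h(3.5) ≈ 1096.633, h(5) ≈ 22026.466.
Sum = Δu · [h(0.5) + h(2) + h(3.5) + h(5)].
Sum ≈ 34770.623.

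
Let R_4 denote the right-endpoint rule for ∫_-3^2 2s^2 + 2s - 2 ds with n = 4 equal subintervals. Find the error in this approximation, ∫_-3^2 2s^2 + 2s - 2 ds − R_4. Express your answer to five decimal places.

Exact integral: ∫_-3^2 f(s) ds ≈ 8.3333333.
R_4 = 10.9375.
Error ≈ 8.3333333 − 10.9375 ≈ -2.60417.

-2.60417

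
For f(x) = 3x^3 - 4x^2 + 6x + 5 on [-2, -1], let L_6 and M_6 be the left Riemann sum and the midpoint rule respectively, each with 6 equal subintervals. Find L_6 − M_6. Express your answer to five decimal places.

L_6 ≈ -27.9143519.
M_6 ≈ -24.5428241.
L_6 − M_6 ≈ -3.37153.

-3.37153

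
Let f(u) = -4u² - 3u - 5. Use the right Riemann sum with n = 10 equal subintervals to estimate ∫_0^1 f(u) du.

-8.19

Δu = (1 − 0)/10 = 0.1.
Right endpoints: 0.1, 0.2, 0.3, 0.4, 0.5, 0.6, 0.7, 0.8, 0.9, 1.
f(0.1) = -5.34, f(0.2) = -5.76, f(0.3) = -6.26, f(0.4) = -6.84, f(0.5) = -7.5, f(0.6) = -8.24, f(0.7) = -9.06, f(0.8) = -9.96, f(0.9) = -10.94, f(1) = -12.
Sum = Δu · [f(0.1) + f(0.2) + f(0.3) + ...].
Sum = -8.19.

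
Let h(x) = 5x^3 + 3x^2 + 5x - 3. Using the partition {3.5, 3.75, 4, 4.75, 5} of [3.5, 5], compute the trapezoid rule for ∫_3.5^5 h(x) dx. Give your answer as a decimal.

708.50390625

Subinterval widths: 0.25, 0.25, 0.75, 0.25.
h(3.5) = 265.625, h(3.75) = 321.609375, h(4) = 385, h(4.75) = 624.296875, h(5) = 722.
On each subinterval the trapezoid contributes (Δx_i/2)·[h(x_{i-1}) + h(x_i)].
Sum = 708.50390625.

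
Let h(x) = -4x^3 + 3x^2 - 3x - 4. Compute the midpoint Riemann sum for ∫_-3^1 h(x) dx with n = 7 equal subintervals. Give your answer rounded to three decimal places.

Δx = (1 − (-3))/7 = 4/7.
Midpoints: -19/7, -15/7, -11/7, -1, -3/7, 1/7, 5/7.
h(-19/7) = 36438/343, h(-15/7) = 19058/343, h(-11/7) = 8110/343, h(-1) = 6, h(-3/7) = -634/343, h(1/7) = -1502/343, h(5/7) = -2082/343.
Sum = Δx · [h(-19/7) + h(-15/7) + h(-11/7) + ...].
Sum ≈ 102.367.

102.367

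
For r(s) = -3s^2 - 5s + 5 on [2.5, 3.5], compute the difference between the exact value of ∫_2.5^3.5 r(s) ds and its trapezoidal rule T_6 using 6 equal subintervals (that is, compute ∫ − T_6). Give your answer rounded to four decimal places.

0.0139

Exact integral: ∫_2.5^3.5 r(s) ds = -37.25.
T_6 ≈ -37.263889.
Error ≈ -37.25 − (-37.263889) ≈ 0.0139.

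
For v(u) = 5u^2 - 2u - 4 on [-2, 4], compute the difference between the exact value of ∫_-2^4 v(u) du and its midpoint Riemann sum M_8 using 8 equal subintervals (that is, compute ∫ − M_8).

1.40625

Exact integral: ∫_-2^4 v(u) du = 84.
M_8 = 82.59375.
Error = 84 − 82.59375 = 1.40625.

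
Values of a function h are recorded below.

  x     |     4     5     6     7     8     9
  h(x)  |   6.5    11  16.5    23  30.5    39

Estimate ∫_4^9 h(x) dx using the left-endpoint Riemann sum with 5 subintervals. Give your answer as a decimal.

Δx = 1.
Sum = 1·[6.5 + 11 + 16.5 + 23 + 30.5] = 87.5.

87.5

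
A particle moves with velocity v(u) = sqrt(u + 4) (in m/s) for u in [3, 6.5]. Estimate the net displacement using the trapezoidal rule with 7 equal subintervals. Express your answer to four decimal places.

10.3350

Δu = (6.5 − 3)/7 = 0.5.
v(3) ≈ 2.6458, v(3.5) ≈ 2.7386, v(4) ≈ 2.8284, v(4.5) ≈ 2.9155, v(5) ≈ 3.0000, v(5.5) ≈ 3.0822, v(6) ≈ 3.1623, v(6.5) ≈ 3.2404.
T_7 = (Δu/2)·[v(u_0) + 2v(u_1) + ... + 2v(u_{6}) + v(u_7)].
Sum ≈ 10.3350.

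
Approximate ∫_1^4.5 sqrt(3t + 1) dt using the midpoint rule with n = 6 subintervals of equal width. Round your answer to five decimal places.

10.49709

Δt = (4.5 − 1)/6 = 7/12.
Midpoints: 31/24, 1.875, 59/24, 73/24, 3.625, 101/24.
f(31/24) ≈ 2.20794, f(1.875) ≈ 2.57391, f(59/24) ≈ 2.89396, f(73/24) ≈ 3.18198, f(3.625) ≈ 3.44601, f(101/24) ≈ 3.69121.
Sum = Δt · [f(31/24) + f(1.875) + f(59/24) + ...].
Sum ≈ 10.49709.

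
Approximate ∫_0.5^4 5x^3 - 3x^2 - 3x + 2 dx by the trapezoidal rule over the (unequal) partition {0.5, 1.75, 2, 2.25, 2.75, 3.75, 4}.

Subinterval widths: 1.25, 0.25, 0.25, 0.5, 1, 0.25.
f(0.5) = 0.375, f(1.75) = 14.359375, f(2) = 24, f(2.25) = 37.015625, f(2.75) = 75.046875, f(3.75) = 212.234375, f(4) = 262.
On each subinterval the trapezoid contributes (Δx_i/2)·[f(x_{i-1}) + f(x_i)].
Sum = 252.56640625.

252.56640625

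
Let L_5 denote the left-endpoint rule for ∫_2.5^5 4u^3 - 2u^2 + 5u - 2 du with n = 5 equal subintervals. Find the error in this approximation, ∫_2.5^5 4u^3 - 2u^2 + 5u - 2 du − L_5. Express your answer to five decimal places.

Exact integral: ∫_2.5^5 f(u) du ≈ 554.8958333.
L_5 = 456.25.
Error ≈ 554.8958333 − 456.25 ≈ 98.64583.

98.64583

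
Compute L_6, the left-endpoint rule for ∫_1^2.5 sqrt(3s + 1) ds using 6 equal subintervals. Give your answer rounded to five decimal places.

3.61357

Δs = (2.5 − 1)/6 = 0.25.
Left endpoints: 1, 1.25, 1.5, 1.75, 2, 2.25.
f(1) ≈ 2.00000, f(1.25) ≈ 2.17945, f(1.5) ≈ 2.34521, f(1.75) ≈ 2.50000, f(2) ≈ 2.64575, f(2.25) ≈ 2.78388.
Sum = Δs · [f(1) + f(1.25) + f(1.5) + ...].
Sum ≈ 3.61357.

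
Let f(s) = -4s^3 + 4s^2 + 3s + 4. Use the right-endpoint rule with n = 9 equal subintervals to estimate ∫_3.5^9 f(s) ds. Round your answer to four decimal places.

-6144.8128

Δs = (9 − 3.5)/9 = 11/18.
Right endpoints: 37/9, 85/18, 16/3, 107/18, 59/9, 43/6, 70/9, 151/18, 9.
f(37/9) = -141421/729, f(85/18) = -228794/729, f(16/3) = -12772/27, f(107/18) = -493564/729, f(59/9) = -678947/729, f(43/6) = -33518/27, f(70/9) = -1175674/729, f(151/18) = -1495004/729, f(9) = -2561.
Sum = Δs · [f(37/9) + f(85/18) + f(16/3) + ...].
Sum ≈ -6144.8128.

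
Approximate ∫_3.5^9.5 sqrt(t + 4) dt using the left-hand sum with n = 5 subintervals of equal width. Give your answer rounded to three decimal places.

18.808

Δt = (9.5 − 3.5)/5 = 1.2.
Left endpoints: 3.5, 4.7, 5.9, 7.1, 8.3.
f(3.5) ≈ 2.739, f(4.7) ≈ 2.950, f(5.9) ≈ 3.146, f(7.1) ≈ 3.332, f(8.3) ≈ 3.507.
Sum = Δt · [f(3.5) + f(4.7) + f(5.9) + f(7.1) + f(8.3)].
Sum ≈ 18.808.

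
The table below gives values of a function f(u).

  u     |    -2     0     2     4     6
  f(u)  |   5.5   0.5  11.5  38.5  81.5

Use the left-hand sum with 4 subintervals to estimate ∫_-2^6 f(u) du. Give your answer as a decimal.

112

Δu = 2.
Sum = 2·[5.5 + 0.5 + 11.5 + 38.5] = 112.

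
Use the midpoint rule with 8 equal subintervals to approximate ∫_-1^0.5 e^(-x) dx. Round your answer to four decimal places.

2.1087

Δx = (0.5 − (-1))/8 = 0.1875.
Midpoints: -0.90625, -0.71875, -0.53125, -0.34375, -0.15625, 0.03125, 0.21875, 0.40625.
f(-0.90625) ≈ 2.4750, f(-0.71875) ≈ 2.0519, f(-0.53125) ≈ 1.7011, f(-0.34375) ≈ 1.4102, f(-0.15625) ≈ 1.1691, f(0.03125) ≈ 0.9692, f(0.21875) ≈ 0.8035, f(0.40625) ≈ 0.6661.
Sum = Δx · [f(-0.90625) + f(-0.71875) + f(-0.53125) + ...].
Sum ≈ 2.1087.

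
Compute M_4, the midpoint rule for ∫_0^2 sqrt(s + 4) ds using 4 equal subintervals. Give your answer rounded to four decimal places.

4.4651

Δs = (2 − 0)/4 = 0.5.
Midpoints: 0.25, 0.75, 1.25, 1.75.
f(0.25) ≈ 2.0616, f(0.75) ≈ 2.1794, f(1.25) ≈ 2.2913, f(1.75) ≈ 2.3979.
Sum = Δs · [f(0.25) + f(0.75) + f(1.25) + f(1.75)].
Sum ≈ 4.4651.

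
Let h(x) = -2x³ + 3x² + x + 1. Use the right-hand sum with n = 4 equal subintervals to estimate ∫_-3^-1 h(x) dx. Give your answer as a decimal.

46.75

Δx = (-1 − (-3))/4 = 0.5.
Right endpoints: -2.5, -2, -1.5, -1.
h(-2.5) = 48.5, h(-2) = 27, h(-1.5) = 13, h(-1) = 5.
Sum = Δx · [h(-2.5) + h(-2) + h(-1.5) + h(-1)].
Sum = 46.75.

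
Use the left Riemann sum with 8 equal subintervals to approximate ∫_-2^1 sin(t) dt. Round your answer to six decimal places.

Δt = (1 − (-2))/8 = 0.375.
Left endpoints: -2, -1.625, -1.25, -0.875, -0.5, -0.125, 0.25, 0.625.
f(-2) ≈ -0.909297, f(-1.625) ≈ -0.998531, f(-1.25) ≈ -0.948985, f(-0.875) ≈ -0.767544, f(-0.5) ≈ -0.479426, f(-0.125) ≈ -0.124675, f(0.25) ≈ 0.247404, f(0.625) ≈ 0.585097.
Sum = Δt · [f(-2) + f(-1.625) + f(-1.25) + ...].
Sum ≈ -1.273483.

-1.273483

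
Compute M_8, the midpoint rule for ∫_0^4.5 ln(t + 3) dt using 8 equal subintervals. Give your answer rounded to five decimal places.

7.31856

Δt = (4.5 − 0)/8 = 0.5625.
Midpoints: 0.28125, 0.84375, 1.40625, 1.96875, 2.53125, 3.09375, 3.65625, 4.21875.
f(0.28125) ≈ 1.18822, f(0.84375) ≈ 1.34645, f(1.40625) ≈ 1.48302, f(1.96875) ≈ 1.60317, f(2.53125) ≈ 1.71041, f(3.09375) ≈ 1.80726, f(3.65625) ≈ 1.89556, f(4.21875) ≈ 1.97668.
Sum = Δt · [f(0.28125) + f(0.84375) + f(1.40625) + ...].
Sum ≈ 7.31856.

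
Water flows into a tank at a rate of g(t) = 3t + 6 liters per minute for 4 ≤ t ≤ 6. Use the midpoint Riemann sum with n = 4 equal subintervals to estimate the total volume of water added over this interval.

Δt = (6 − 4)/4 = 0.5.
Midpoints: 4.25, 4.75, 5.25, 5.75.
g(4.25) = 18.75, g(4.75) = 20.25, g(5.25) = 21.75, g(5.75) = 23.25.
Sum = Δt · [g(4.25) + g(4.75) + g(5.25) + g(5.75)].
Sum = 42.

42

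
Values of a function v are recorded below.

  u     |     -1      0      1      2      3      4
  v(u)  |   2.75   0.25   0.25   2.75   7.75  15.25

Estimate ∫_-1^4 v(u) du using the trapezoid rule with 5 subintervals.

20

Δu = 1.
T_5 = (1/2)·[2.75 + 2·0.25 + 2·0.25 + 2·2.75 + 2·7.75 + 15.25] = 20.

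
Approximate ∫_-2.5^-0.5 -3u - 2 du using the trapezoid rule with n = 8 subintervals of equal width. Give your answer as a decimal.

5

Δu = (-0.5 − (-2.5))/8 = 0.25.
f(-2.5) = 5.5, f(-2.25) = 4.75, f(-2) = 4, f(-1.75) = 3.25, f(-1.5) = 2.5, f(-1.25) = 1.75, f(-1) = 1, f(-0.75) = 0.25, f(-0.5) = -0.5.
T_8 = (Δu/2)·[f(u_0) + 2f(u_1) + ... + 2f(u_{7}) + f(u_8)].
Sum = 5.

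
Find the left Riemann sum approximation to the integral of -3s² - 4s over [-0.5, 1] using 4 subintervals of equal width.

-1.18359375

Δs = (1 − (-0.5))/4 = 0.375.
Left endpoints: -0.5, -0.125, 0.25, 0.625.
f(-0.5) = 1.25, f(-0.125) = 0.453125, f(0.25) = -1.1875, f(0.625) = -3.671875.
Sum = Δs · [f(-0.5) + f(-0.125) + f(0.25) + f(0.625)].
Sum = -1.18359375.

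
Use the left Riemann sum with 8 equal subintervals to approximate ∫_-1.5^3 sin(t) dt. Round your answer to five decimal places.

0.71238

Δt = (3 − (-1.5))/8 = 0.5625.
Left endpoints: -1.5, -0.9375, -0.375, 0.1875, 0.75, 1.3125, 1.875, 2.4375.
f(-1.5) ≈ -0.99749, f(-0.9375) ≈ -0.80608, f(-0.375) ≈ -0.36627, f(0.1875) ≈ 0.18640, f(0.75) ≈ 0.68164, f(1.3125) ≈ 0.96683, f(1.875) ≈ 0.95409, f(2.4375) ≈ 0.64734.
Sum = Δt · [f(-1.5) + f(-0.9375) + f(-0.375) + ...].
Sum ≈ 0.71238.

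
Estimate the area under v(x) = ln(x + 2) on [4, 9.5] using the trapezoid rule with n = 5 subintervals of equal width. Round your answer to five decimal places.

11.82841

Δx = (9.5 − 4)/5 = 1.1.
v(4) ≈ 1.79176, v(5.1) ≈ 1.96009, v(6.2) ≈ 2.10413, v(7.3) ≈ 2.23001, v(8.4) ≈ 2.34181, v(9.5) ≈ 2.44235.
T_5 = (Δx/2)·[v(x_0) + 2v(x_1) + ... + 2v(x_{4}) + v(x_5)].
Sum ≈ 11.82841.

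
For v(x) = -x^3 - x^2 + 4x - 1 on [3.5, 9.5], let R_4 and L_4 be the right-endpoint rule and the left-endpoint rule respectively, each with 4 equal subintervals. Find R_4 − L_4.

-1302.75

R_4 = -2817.75.
L_4 = -1515.
R_4 − L_4 = -1302.75.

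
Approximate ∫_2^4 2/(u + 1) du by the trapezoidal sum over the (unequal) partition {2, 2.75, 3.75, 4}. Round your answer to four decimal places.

Subinterval widths: 0.75, 1, 0.25.
f(2) = 2/3, f(2.75) = 8/15, f(3.75) = 8/19, f(4) = 0.4.
On each subinterval the trapezoid contributes (Δu_i/2)·[f(u_{i-1}) + f(u_i)].
Sum ≈ 1.0298.

1.0298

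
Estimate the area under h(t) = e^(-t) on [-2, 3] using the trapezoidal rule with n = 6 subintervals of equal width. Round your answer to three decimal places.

Δt = (3 − (-2))/6 = 5/6.
h(-2) ≈ 7.389, h(-7/6) ≈ 3.211, h(-1/3) ≈ 1.396, h(0.5) ≈ 0.607, h(4/3) ≈ 0.264, h(13/6) ≈ 0.115, h(3) ≈ 0.050.
T_6 = (Δt/2)·[h(t_0) + 2h(t_1) + ... + 2h(t_{5}) + h(t_6)].
Sum ≈ 7.759.

7.759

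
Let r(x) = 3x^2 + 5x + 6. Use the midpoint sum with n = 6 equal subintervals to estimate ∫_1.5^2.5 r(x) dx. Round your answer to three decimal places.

28.243

Δx = (2.5 − 1.5)/6 = 1/6.
Midpoints: 19/12, 1.75, 23/12, 25/12, 2.25, 29/12.
r(19/12) = 21.4375, r(1.75) = 23.9375, r(23/12) = 1277/48, r(25/12) = 29.4375, r(2.25) = 32.4375, r(29/12) = 1709/48.
Sum = Δx · [r(19/12) + r(1.75) + r(23/12) + ...].
Sum ≈ 28.243.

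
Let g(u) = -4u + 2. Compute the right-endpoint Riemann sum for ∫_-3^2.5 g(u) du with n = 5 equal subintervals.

4.4

Δu = (2.5 − (-3))/5 = 1.1.
Right endpoints: -1.9, -0.8, 0.3, 1.4, 2.5.
g(-1.9) = 9.6, g(-0.8) = 5.2, g(0.3) = 0.8, g(1.4) = -3.6, g(2.5) = -8.
Sum = Δu · [g(-1.9) + g(-0.8) + g(0.3) + g(1.4) + g(2.5)].
Sum = 4.4.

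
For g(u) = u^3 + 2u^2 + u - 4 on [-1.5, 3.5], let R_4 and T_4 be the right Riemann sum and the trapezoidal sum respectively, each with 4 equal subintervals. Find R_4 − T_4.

44.53125

R_4 = 103.125.
T_4 = 58.59375.
R_4 − T_4 = 44.53125.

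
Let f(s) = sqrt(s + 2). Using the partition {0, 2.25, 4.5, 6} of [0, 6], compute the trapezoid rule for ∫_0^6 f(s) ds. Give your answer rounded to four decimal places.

Subinterval widths: 2.25, 2.25, 1.5.
f(0) ≈ 1.4142, f(2.25) ≈ 2.0616, f(4.5) ≈ 2.5495, f(6) ≈ 2.8284.
On each subinterval the trapezoid contributes (Δs_i/2)·[f(s_{i-1}) + f(s_i)].
Sum ≈ 13.1311.

13.1311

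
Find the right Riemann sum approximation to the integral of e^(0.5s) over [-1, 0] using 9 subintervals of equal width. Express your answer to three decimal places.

0.809

Δs = (0 − (-1))/9 = 1/9.
Right endpoints: -8/9, -7/9, -2/3, -5/9, -4/9, -1/3, -2/9, -1/9, 0.
f(-8/9) ≈ 0.641, f(-7/9) ≈ 0.678, f(-2/3) ≈ 0.717, f(-5/9) ≈ 0.757, f(-4/9) ≈ 0.801, f(-1/3) ≈ 0.846, f(-2/9) ≈ 0.895, f(-1/9) ≈ 0.946, f(0) ≈ 1.000.
Sum = Δs · [f(-8/9) + f(-7/9) + f(-2/3) + ...].
Sum ≈ 0.809.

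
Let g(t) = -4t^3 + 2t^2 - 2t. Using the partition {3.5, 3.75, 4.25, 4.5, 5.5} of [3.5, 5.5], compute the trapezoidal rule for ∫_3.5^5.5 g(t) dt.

Subinterval widths: 0.25, 0.5, 0.25, 1.
g(3.5) = -154, g(3.75) = -190.3125, g(4.25) = -279.4375, g(4.5) = -333, g(5.5) = -616.
On each subinterval the trapezoid contributes (Δt_i/2)·[g(t_{i-1}) + g(t_i)].
Sum = -711.53125.

-711.53125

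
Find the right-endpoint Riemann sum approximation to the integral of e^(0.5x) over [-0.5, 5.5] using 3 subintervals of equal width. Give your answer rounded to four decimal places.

Δx = (5.5 − (-0.5))/3 = 2.
Right endpoints: 1.5, 3.5, 5.5.
f(1.5) ≈ 2.1170, f(3.5) ≈ 5.7546, f(5.5) ≈ 15.6426.
Sum = Δx · [f(1.5) + f(3.5) + f(5.5)].
Sum ≈ 47.0285.

47.0285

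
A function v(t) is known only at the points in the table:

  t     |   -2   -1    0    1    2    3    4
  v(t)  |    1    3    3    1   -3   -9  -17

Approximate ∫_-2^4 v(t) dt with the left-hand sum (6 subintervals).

-4

Δt = 1.
Sum = 1·[1 + 3 + 3 + 1 + (-3) + (-9)] = -4.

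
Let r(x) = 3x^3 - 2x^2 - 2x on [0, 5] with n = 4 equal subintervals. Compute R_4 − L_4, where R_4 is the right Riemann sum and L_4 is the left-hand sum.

R_4 = 583.984375.
L_4 = 190.234375.
R_4 − L_4 = 393.75.

393.75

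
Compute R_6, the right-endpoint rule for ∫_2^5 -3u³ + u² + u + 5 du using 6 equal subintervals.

Δu = (5 − 2)/6 = 0.5.
Right endpoints: 2.5, 3, 3.5, 4, 4.5, 5.
f(2.5) = -33.125, f(3) = -64, f(3.5) = -107.875, f(4) = -167, f(4.5) = -243.625, f(5) = -340.
Sum = Δu · [f(2.5) + f(3) + f(3.5) + ...].
Sum = -477.8125.

-477.8125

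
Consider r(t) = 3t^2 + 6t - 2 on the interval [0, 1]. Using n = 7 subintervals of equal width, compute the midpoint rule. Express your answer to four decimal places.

1.9949

Δt = (1 − 0)/7 = 1/7.
Midpoints: 1/14, 3/14, 5/14, 0.5, 9/14, 11/14, 13/14.
r(1/14) = -305/196, r(3/14) = -113/196, r(5/14) = 103/196, r(0.5) = 1.75, r(9/14) = 607/196, r(11/14) = 895/196, r(13/14) = 1207/196.
Sum = Δt · [r(1/14) + r(3/14) + r(5/14) + ...].
Sum ≈ 1.9949.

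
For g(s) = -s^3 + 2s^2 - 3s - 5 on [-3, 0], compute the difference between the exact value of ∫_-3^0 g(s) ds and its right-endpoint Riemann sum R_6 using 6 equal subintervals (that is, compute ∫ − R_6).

12.6875

Exact integral: ∫_-3^0 g(s) ds = 36.75.
R_6 = 24.0625.
Error = 36.75 − 24.0625 = 12.6875.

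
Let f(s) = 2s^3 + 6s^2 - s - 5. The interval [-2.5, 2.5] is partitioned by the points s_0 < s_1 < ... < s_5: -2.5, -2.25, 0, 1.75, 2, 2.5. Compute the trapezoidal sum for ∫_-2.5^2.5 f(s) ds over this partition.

Subinterval widths: 0.25, 2.25, 1.75, 0.25, 0.5.
f(-2.5) = 3.75, f(-2.25) = 4.84375, f(0) = -5, f(1.75) = 22.34375, f(2) = 33, f(2.5) = 61.25.
On each subinterval the trapezoid contributes (Δs_i/2)·[f(s_{i-1}) + f(s_i)].
Sum = 46.5546875.

46.5546875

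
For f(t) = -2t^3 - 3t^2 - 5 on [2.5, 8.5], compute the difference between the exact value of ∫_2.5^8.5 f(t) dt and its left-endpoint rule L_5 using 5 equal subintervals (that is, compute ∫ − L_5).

-785.16

Exact integral: ∫_2.5^8.5 f(t) dt = -3219.
L_5 = -2433.84.
Error = -3219 − (-2433.84) = -785.16.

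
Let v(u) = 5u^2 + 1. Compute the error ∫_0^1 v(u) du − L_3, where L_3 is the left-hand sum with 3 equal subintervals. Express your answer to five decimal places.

Exact integral: ∫_0^1 v(u) du ≈ 2.6666667.
L_3 ≈ 1.9259259.
Error ≈ 2.6666667 − 1.9259259 ≈ 0.74074.

0.74074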